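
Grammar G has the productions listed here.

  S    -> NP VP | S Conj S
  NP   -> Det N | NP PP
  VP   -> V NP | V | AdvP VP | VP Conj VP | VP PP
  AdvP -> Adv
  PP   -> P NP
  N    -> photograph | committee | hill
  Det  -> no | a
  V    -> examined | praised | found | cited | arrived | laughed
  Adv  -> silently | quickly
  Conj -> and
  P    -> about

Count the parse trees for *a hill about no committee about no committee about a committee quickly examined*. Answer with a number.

Two of the 5 distinct bracketings:
[S [NP [NP [Det a] [N hill]] [PP [P about] [NP [NP [Det no] [N committee]] [PP [P about] [NP [NP [Det no] [N committee]] [PP [P about] [NP [Det a] [N committee]]]]]]]] [VP [AdvP [Adv quickly]] [VP [V examined]]]]
[S [NP [NP [Det a] [N hill]] [PP [P about] [NP [NP [NP [Det no] [N committee]] [PP [P about] [NP [Det no] [N committee]]]] [PP [P about] [NP [Det a] [N committee]]]]]] [VP [AdvP [Adv quickly]] [VP [V examined]]]]
The trees differ in how a recursive rule is bracketed over the same span.

5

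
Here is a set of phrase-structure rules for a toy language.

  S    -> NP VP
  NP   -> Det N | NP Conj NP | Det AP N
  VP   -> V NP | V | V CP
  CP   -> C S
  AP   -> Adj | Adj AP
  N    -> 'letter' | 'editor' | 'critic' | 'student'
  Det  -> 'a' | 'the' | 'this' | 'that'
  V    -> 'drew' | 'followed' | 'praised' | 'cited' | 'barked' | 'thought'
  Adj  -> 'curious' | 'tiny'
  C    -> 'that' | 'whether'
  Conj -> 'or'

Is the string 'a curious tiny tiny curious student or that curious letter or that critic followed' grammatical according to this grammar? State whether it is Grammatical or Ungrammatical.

Grammatical

S
  NP
    NP
      Det: a
      AP
        Adj: curious
        AP
          Adj: tiny
          AP
            Adj: tiny
            AP
              Adj: curious
      N: student
    Conj: or
    NP
      NP
        Det: that
        AP
          Adj: curious
        N: letter
      Conj: or
      NP
        Det: that
        N: critic
  VP
    V: followed
Every word is introduced by a lexical rule and the phrasal rules combine the resulting categories into a single S.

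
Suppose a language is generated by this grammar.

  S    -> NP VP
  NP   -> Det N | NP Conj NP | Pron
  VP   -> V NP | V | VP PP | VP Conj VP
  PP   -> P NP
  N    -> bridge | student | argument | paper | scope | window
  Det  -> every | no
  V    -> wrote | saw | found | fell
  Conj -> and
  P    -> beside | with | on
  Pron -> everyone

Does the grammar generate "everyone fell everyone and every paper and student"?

Ungrammatical

A Conj word can never sit immediately before an N word in any string this grammar generates, so the substring 'and student' rules out a derivation.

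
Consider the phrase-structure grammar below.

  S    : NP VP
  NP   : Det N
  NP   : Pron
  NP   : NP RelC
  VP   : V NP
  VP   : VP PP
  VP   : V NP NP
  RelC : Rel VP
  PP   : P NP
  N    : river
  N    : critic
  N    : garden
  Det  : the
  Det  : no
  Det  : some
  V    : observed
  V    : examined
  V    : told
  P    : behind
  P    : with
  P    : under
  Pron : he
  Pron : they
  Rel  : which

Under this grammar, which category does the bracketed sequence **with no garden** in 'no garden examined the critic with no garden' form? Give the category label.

S
  NP
    Det: no
    N: garden
  VP
    VP
      V: examined
      NP
        Det: the
        N: critic
    PP
      P: with
      NP
        Det: no
        N: garden
The span 'with no garden' is the PP node built by PP → P NP.

PP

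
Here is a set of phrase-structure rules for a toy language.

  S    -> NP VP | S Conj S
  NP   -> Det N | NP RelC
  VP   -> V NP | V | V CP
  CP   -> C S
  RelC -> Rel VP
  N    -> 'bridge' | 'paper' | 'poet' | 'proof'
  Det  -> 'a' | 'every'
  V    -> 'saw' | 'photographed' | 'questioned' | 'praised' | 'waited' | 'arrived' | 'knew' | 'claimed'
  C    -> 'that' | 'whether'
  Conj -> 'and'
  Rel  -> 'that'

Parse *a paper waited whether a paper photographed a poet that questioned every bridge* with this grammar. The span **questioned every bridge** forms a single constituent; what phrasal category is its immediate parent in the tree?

S
  NP
    Det: a
    N: paper
  VP
    V: waited
    CP
      C: whether
      S
        NP
          Det: a
          N: paper
        VP
          V: photographed
          NP
            NP
              Det: a
              N: poet
            RelC
              Rel: that
              VP
                V: questioned
                NP
                  Det: every
                  N: bridge
The span 'questioned every bridge' is the VP node built by VP → V NP.
Its mother is the RelC built by RelC → Rel VP.

RelC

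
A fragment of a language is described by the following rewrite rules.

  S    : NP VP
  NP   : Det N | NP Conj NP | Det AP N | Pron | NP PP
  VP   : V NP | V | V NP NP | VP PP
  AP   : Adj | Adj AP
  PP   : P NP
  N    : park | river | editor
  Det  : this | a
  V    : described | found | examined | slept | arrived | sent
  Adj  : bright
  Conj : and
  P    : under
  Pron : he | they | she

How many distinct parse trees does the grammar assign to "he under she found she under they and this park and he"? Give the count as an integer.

7

Two of the 7 distinct bracketings:
[S [NP [NP [Pron he]] [PP [P under] [NP [Pron she]]]] [VP [V found] [NP [NP [NP [Pron she]] [PP [P under] [NP [Pron they]]]] [Conj and] [NP [NP [Det this] [N park]] [Conj and] [NP [Pron he]]]]]]
[S [NP [NP [Pron he]] [PP [P under] [NP [Pron she]]]] [VP [V found] [NP [NP [NP [NP [Pron she]] [PP [P under] [NP [Pron they]]]] [Conj and] [NP [Det this] [N park]]] [Conj and] [NP [Pron he]]]]]
The trees differ in how a recursive rule is bracketed over the same span.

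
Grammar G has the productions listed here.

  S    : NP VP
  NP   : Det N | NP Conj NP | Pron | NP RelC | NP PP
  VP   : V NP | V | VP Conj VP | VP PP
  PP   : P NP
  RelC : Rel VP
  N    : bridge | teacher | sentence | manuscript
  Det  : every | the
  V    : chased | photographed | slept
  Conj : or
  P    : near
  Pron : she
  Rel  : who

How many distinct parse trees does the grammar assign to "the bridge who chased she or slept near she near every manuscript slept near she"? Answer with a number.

9

Two of the 9 distinct bracketings:
[S [NP [NP [Det the] [N bridge]] [RelC [Rel who] [VP [VP [V chased] [NP [Pron she]]] [Conj or] [VP [VP [V slept]] [PP [P near] [NP [NP [Pron she]] [PP [P near] [NP [Det every] [N manuscript]]]]]]]]] [VP [VP [V slept]] [PP [P near] [NP [Pron she]]]]]
[S [NP [NP [Det the] [N bridge]] [RelC [Rel who] [VP [VP [V chased] [NP [Pron she]]] [Conj or] [VP [VP [VP [V slept]] [PP [P near] [NP [Pron she]]]] [PP [P near] [NP [Det every] [N manuscript]]]]]]] [VP [VP [V slept]] [PP [P near] [NP [Pron she]]]]]
The difference turns on whether NP → NP PP is used at the relevant span, versus an alternative expansion of NP.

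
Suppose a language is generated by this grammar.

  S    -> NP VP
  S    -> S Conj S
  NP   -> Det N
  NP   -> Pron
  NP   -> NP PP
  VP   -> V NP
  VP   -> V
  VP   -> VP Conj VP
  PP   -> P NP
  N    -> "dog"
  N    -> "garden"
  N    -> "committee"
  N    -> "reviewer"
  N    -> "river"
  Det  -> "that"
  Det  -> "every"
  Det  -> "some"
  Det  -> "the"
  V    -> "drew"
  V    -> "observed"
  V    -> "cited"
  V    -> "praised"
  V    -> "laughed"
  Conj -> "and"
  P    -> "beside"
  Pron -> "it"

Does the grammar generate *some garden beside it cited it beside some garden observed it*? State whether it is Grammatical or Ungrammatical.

Ungrammatical

For S → NP VP, every NP-prefix leaves a non-VP remainder: after 'some garden' the remainder is not a VP; after 'some garden beside it' the remainder is not a VP. The alternative S rule S → S Conj S likewise has no satisfying split.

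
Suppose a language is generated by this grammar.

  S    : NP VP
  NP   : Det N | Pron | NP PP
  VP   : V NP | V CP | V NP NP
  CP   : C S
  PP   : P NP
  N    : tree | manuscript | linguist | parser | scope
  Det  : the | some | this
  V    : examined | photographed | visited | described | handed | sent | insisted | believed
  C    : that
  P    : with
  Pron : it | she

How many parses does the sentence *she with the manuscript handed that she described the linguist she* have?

[S [NP [NP [Pron she]] [PP [P with] [NP [Det the] [N manuscript]]]] [VP [V handed] [CP [C that] [S [NP [Pron she]] [VP [V described] [NP [Det the] [N linguist]] [NP [Pron she]]]]]]]
No rule offers an alternative attachment or grouping for any span, so this is the only derivation.

1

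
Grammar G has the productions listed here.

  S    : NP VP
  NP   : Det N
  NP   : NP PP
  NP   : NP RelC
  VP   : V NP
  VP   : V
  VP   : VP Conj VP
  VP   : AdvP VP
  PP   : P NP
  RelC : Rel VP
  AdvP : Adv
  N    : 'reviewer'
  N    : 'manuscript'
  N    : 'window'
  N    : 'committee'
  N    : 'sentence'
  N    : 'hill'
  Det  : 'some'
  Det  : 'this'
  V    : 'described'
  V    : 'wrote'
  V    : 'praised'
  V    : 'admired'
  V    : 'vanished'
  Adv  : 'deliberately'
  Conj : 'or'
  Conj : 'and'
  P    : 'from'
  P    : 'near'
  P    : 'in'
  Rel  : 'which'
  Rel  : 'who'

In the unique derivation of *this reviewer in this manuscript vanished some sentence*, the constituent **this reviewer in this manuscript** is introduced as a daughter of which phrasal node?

S

S
  NP
    NP
      Det: this
      N: reviewer
    PP
      P: in
      NP
        Det: this
        N: manuscript
  VP
    V: vanished
    NP
      Det: some
      N: sentence
The span 'this reviewer in this manuscript' is the NP node built by NP → NP PP.
Its mother is the S built by S → NP VP.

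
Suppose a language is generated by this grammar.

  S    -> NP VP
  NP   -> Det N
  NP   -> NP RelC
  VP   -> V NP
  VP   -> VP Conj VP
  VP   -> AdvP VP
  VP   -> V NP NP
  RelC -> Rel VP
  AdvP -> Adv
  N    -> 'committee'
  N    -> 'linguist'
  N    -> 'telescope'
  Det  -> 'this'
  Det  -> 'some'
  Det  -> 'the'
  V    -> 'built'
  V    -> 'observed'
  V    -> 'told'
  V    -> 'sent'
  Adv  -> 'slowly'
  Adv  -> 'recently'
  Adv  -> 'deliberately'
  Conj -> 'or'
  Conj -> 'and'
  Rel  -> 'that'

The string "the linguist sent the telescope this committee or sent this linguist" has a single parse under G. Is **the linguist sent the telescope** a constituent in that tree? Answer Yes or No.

[S [NP [Det the] [N linguist]] [VP [VP [V sent] [NP [Det the] [N telescope]] [NP [Det this] [N committee]]] [Conj or] [VP [V sent] [NP [Det this] [N linguist]]]]]
The smallest constituent containing 'the linguist sent the telescope' is the S spanning 'the linguist sent the telescope this committee or sent this linguist'; no single node in the tree dominates exactly the given words.

No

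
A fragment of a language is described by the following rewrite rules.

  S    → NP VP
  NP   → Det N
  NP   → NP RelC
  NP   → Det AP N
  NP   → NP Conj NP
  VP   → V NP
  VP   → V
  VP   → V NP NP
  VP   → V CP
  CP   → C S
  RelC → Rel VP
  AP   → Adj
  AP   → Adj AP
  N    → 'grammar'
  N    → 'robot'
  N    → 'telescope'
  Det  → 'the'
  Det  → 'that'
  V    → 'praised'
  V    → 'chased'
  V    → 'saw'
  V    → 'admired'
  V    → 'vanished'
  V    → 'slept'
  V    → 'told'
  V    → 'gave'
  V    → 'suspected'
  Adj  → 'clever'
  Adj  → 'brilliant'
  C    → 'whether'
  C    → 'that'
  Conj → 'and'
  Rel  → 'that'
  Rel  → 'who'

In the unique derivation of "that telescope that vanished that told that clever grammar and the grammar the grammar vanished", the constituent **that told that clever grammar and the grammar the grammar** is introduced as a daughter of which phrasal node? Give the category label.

[S [NP [NP [NP [Det that] [N telescope]] [RelC [Rel that] [VP [V vanished]]]] [RelC [Rel that] [VP [V told] [NP [NP [Det that] [AP [Adj clever]] [N grammar]] [Conj and] [NP [Det the] [N grammar]]] [NP [Det the] [N grammar]]]]] [VP [V vanished]]]
The span 'that told that clever grammar and the grammar the grammar' is the RelC node built by RelC → Rel VP.
Its mother is the NP built by NP → NP RelC.

NP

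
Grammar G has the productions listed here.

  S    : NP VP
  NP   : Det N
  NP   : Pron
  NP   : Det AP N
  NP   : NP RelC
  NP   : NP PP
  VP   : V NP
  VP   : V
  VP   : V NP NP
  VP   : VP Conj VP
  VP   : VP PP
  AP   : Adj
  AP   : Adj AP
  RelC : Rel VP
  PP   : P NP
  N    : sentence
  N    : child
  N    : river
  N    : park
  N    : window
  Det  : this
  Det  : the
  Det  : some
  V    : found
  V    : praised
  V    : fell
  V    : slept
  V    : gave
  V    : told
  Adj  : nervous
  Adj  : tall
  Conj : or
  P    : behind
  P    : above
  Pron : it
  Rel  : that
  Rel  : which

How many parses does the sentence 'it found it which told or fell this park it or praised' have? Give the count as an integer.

Two of the 6 distinct bracketings:
[S [NP [Pron it]] [VP [V found] [NP [NP [Pron it]] [RelC [Rel which] [VP [VP [V told]] [Conj or] [VP [VP [V fell] [NP [Det this] [N park]] [NP [Pron it]]] [Conj or] [VP [V praised]]]]]]]]
[S [NP [Pron it]] [VP [V found] [NP [NP [Pron it]] [RelC [Rel which] [VP [VP [VP [V told]] [Conj or] [VP [V fell] [NP [Det this] [N park]] [NP [Pron it]]]] [Conj or] [VP [V praised]]]]]]]
The trees differ in how a recursive rule is bracketed over the same span.

6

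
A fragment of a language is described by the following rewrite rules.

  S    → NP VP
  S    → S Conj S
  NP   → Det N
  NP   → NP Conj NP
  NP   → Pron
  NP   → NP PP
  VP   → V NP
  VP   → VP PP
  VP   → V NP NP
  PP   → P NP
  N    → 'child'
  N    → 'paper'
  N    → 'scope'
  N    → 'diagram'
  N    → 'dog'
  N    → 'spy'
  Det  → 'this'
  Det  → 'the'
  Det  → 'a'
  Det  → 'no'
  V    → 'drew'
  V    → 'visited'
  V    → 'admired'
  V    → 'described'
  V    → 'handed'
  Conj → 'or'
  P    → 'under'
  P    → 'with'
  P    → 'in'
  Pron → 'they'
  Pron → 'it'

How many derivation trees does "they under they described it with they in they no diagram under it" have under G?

4

Two of the 4 distinct bracketings:
[S [NP [NP [Pron they]] [PP [P under] [NP [Pron they]]]] [VP [VP [V described] [NP [NP [Pron it]] [PP [P with] [NP [NP [Pron they]] [PP [P in] [NP [Pron they]]]]]] [NP [Det no] [N diagram]]] [PP [P under] [NP [Pron it]]]]]
[S [NP [NP [Pron they]] [PP [P under] [NP [Pron they]]]] [VP [VP [V described] [NP [NP [NP [Pron it]] [PP [P with] [NP [Pron they]]]] [PP [P in] [NP [Pron they]]]] [NP [Det no] [N diagram]]] [PP [P under] [NP [Pron it]]]]]
The trees differ in how a recursive rule is bracketed over the same span.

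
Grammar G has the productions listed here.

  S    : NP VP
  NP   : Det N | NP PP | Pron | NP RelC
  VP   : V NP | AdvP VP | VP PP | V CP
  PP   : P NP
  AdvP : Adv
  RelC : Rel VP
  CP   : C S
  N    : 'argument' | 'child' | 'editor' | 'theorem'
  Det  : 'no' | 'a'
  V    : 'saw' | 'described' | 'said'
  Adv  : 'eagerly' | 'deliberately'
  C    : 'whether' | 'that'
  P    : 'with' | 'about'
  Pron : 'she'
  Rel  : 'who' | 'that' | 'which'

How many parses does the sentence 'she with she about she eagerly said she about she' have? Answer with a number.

Two of the 6 distinct bracketings:
[S [NP [NP [Pron she]] [PP [P with] [NP [NP [Pron she]] [PP [P about] [NP [Pron she]]]]]] [VP [AdvP [Adv eagerly]] [VP [V said] [NP [NP [Pron she]] [PP [P about] [NP [Pron she]]]]]]]
[S [NP [NP [Pron she]] [PP [P with] [NP [NP [Pron she]] [PP [P about] [NP [Pron she]]]]]] [VP [AdvP [Adv eagerly]] [VP [VP [V said] [NP [Pron she]]] [PP [P about] [NP [Pron she]]]]]]
The difference turns on whether VP → VP PP is used at the relevant span, versus an alternative expansion of VP.

6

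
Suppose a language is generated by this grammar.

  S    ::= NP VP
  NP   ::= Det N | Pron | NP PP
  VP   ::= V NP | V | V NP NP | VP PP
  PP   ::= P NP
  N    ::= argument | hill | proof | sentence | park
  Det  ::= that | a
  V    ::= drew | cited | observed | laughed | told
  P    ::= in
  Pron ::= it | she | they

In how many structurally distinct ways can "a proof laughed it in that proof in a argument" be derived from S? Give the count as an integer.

Two of the 5 distinct bracketings:
[S [NP [Det a] [N proof]] [VP [V laughed] [NP [NP [Pron it]] [PP [P in] [NP [NP [Det that] [N proof]] [PP [P in] [NP [Det a] [N argument]]]]]]]]
[S [NP [Det a] [N proof]] [VP [V laughed] [NP [NP [NP [Pron it]] [PP [P in] [NP [Det that] [N proof]]]] [PP [P in] [NP [Det a] [N argument]]]]]]
The trees differ in how a recursive rule is bracketed over the same span.

5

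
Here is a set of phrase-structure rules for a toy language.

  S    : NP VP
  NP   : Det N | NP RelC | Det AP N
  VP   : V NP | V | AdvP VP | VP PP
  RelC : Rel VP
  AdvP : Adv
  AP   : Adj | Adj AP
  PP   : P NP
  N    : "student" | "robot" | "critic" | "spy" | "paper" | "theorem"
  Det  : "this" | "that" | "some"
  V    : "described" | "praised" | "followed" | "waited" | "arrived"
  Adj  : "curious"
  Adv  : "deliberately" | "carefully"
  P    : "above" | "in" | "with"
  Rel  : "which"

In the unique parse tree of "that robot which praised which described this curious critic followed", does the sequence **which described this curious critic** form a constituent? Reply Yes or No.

Yes

[S [NP [NP [NP [Det that] [N robot]] [RelC [Rel which] [VP [V praised]]]] [RelC [Rel which] [VP [V described] [NP [Det this] [AP [Adj curious]] [N critic]]]]] [VP [V followed]]]
The words 'which described this curious critic' are exhaustively dominated by a single RelC node (built by RelC → Rel VP), so they form a constituent.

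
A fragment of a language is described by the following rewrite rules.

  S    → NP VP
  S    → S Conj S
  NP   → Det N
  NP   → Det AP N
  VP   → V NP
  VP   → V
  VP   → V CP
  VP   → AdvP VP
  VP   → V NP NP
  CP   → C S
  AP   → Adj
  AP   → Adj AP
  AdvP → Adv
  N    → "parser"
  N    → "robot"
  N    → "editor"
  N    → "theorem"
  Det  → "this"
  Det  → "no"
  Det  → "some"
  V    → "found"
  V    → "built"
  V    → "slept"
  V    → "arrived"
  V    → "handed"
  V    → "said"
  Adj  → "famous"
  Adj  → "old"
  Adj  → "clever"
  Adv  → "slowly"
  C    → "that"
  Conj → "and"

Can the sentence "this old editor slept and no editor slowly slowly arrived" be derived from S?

Grammatical

S
  S
    NP
      Det: this
      AP
        Adj: old
      N: editor
    VP
      V: slept
  Conj: and
  S
    NP
      Det: no
      N: editor
    VP
      AdvP
        Adv: slowly
      VP
        AdvP
          Adv: slowly
        VP
          V: arrived
Each bracket corresponds to one application of a listed rule, so the string is derivable from S.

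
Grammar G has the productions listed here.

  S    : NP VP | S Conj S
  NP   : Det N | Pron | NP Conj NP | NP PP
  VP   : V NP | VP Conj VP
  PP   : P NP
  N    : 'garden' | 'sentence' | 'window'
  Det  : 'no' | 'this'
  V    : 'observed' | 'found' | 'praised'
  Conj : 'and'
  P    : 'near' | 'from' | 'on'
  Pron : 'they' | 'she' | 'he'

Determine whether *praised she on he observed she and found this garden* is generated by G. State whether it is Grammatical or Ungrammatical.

Ungrammatical

For S → NP VP, no prefix of the string parses as an NP. The alternative S rule S → S Conj S likewise has no satisfying split.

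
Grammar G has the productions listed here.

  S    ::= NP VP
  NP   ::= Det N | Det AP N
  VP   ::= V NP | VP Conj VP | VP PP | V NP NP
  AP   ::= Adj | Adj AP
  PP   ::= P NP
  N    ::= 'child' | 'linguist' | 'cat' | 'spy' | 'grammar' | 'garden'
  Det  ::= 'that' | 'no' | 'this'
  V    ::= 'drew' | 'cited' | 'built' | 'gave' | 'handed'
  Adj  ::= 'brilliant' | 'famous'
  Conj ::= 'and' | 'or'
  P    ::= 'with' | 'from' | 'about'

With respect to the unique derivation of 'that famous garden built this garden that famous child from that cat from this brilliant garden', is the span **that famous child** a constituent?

Yes

[S [NP [Det that] [AP [Adj famous]] [N garden]] [VP [VP [VP [V built] [NP [Det this] [N garden]] [NP [Det that] [AP [Adj famous]] [N child]]] [PP [P from] [NP [Det that] [N cat]]]] [PP [P from] [NP [Det this] [AP [Adj brilliant]] [N garden]]]]]
The words 'that famous child' are exhaustively dominated by a single NP node (built by NP → Det AP N), so they form a constituent.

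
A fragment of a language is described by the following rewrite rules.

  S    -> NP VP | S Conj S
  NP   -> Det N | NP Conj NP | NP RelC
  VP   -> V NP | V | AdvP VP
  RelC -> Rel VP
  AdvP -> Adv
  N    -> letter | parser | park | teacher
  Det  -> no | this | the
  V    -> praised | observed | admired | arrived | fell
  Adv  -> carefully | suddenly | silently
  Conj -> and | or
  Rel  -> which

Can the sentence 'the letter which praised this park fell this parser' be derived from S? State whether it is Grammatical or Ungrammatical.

S
  NP
    NP
      Det: the
      N: letter
    RelC
      Rel: which
      VP
        V: praised
        NP
          Det: this
          N: park
  VP
    V: fell
    NP
      Det: this
      N: parser
Each bracket corresponds to one application of a listed rule, so the string is derivable from S.

Grammatical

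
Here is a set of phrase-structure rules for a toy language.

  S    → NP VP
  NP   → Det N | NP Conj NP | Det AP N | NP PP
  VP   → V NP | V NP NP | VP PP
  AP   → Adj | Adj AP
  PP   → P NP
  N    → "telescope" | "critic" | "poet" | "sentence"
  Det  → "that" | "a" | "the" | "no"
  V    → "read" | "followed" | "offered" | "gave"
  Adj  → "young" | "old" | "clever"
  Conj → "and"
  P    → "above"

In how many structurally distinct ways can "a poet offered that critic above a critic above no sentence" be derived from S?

5

Two of the 5 distinct bracketings:
[S [NP [Det a] [N poet]] [VP [V offered] [NP [NP [Det that] [N critic]] [PP [P above] [NP [NP [Det a] [N critic]] [PP [P above] [NP [Det no] [N sentence]]]]]]]]
[S [NP [Det a] [N poet]] [VP [V offered] [NP [NP [NP [Det that] [N critic]] [PP [P above] [NP [Det a] [N critic]]]] [PP [P above] [NP [Det no] [N sentence]]]]]]
The trees differ in how a recursive rule is bracketed over the same span.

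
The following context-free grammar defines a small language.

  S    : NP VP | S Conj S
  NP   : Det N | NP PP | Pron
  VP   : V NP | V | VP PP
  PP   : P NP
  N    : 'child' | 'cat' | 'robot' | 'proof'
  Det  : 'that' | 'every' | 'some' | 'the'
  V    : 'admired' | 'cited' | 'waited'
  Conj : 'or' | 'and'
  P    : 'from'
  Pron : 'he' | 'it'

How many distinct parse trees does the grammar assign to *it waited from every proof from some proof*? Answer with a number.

The two bracketings:
[S [NP [Pron it]] [VP [VP [V waited]] [PP [P from] [NP [NP [Det every] [N proof]] [PP [P from] [NP [Det some] [N proof]]]]]]]
[S [NP [Pron it]] [VP [VP [VP [V waited]] [PP [P from] [NP [Det every] [N proof]]]] [PP [P from] [NP [Det some] [N proof]]]]]
The difference turns on whether NP → NP PP is used at the relevant span, versus an alternative expansion of NP.

2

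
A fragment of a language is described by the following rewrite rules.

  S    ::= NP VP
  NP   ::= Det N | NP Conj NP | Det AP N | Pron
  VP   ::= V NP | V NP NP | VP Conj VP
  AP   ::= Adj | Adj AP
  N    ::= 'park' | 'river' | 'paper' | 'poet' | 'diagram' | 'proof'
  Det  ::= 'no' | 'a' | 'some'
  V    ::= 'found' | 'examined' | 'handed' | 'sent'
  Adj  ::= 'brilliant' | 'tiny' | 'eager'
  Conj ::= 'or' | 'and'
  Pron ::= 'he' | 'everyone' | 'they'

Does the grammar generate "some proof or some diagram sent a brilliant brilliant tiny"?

Ungrammatical

For S → NP VP, every NP-prefix leaves a non-VP remainder: after 'some proof' the remainder is not a VP; after 'some proof or some diagram' the remainder is not a VP.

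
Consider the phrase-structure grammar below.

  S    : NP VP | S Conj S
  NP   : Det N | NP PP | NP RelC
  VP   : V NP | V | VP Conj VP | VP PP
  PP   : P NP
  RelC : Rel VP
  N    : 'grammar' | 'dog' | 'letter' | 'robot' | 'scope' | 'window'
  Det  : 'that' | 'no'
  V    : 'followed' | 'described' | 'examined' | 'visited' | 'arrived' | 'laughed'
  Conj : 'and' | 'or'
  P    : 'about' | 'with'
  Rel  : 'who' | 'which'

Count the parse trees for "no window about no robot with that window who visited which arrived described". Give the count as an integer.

9

Two of the 9 distinct bracketings:
[S [NP [NP [Det no] [N window]] [PP [P about] [NP [NP [Det no] [N robot]] [PP [P with] [NP [NP [NP [Det that] [N window]] [RelC [Rel who] [VP [V visited]]]] [RelC [Rel which] [VP [V arrived]]]]]]]] [VP [V described]]]
[S [NP [NP [Det no] [N window]] [PP [P about] [NP [NP [NP [Det no] [N robot]] [PP [P with] [NP [NP [Det that] [N window]] [RelC [Rel who] [VP [V visited]]]]]] [RelC [Rel which] [VP [V arrived]]]]]] [VP [V described]]]
The trees differ in how a recursive rule is bracketed over the same span.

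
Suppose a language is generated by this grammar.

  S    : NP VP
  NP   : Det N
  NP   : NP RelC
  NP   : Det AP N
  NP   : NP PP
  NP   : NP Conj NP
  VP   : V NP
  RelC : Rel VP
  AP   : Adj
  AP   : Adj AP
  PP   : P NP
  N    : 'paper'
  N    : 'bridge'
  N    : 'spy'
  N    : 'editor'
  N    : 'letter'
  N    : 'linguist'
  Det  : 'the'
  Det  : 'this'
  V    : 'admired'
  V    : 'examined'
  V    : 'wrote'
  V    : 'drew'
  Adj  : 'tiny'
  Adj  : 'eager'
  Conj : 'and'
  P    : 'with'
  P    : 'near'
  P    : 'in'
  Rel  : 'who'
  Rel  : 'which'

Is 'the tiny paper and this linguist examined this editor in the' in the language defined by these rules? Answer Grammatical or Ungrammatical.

For S → NP VP, every NP-prefix leaves a non-VP remainder: after 'the tiny paper' the remainder is not a VP; after 'the tiny paper and this linguist' the remainder is not a VP.

Ungrammatical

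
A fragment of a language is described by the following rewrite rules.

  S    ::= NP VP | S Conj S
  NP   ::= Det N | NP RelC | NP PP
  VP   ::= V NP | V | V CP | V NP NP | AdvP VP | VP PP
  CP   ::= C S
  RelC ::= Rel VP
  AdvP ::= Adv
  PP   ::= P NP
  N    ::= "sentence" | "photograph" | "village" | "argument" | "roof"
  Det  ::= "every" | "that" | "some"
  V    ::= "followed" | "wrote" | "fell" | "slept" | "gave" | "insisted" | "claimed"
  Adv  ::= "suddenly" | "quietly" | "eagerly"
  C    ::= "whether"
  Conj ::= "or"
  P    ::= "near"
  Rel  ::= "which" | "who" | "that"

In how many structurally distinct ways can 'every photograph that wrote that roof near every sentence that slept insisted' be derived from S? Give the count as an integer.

7

Two of the 7 distinct bracketings:
[S [NP [NP [Det every] [N photograph]] [RelC [Rel that] [VP [V wrote] [NP [NP [NP [Det that] [N roof]] [PP [P near] [NP [Det every] [N sentence]]]] [RelC [Rel that] [VP [V slept]]]]]]] [VP [V insisted]]]
[S [NP [NP [Det every] [N photograph]] [RelC [Rel that] [VP [V wrote] [NP [NP [Det that] [N roof]] [PP [P near] [NP [NP [Det every] [N sentence]] [RelC [Rel that] [VP [V slept]]]]]]]]] [VP [V insisted]]]
The trees differ in how a recursive rule is bracketed over the same span.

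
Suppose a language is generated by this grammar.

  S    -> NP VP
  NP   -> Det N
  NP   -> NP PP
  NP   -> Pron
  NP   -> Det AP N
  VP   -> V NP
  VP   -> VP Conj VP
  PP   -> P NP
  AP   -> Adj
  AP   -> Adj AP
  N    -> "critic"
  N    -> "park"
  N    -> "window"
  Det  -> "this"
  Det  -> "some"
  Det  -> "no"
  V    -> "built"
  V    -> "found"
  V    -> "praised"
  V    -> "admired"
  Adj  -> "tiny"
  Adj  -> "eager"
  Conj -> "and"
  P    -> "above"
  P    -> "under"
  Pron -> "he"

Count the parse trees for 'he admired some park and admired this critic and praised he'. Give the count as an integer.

The two bracketings:
[S [NP [Pron he]] [VP [VP [V admired] [NP [Det some] [N park]]] [Conj and] [VP [VP [V admired] [NP [Det this] [N critic]]] [Conj and] [VP [V praised] [NP [Pron he]]]]]]
[S [NP [Pron he]] [VP [VP [VP [V admired] [NP [Det some] [N park]]] [Conj and] [VP [V admired] [NP [Det this] [N critic]]]] [Conj and] [VP [V praised] [NP [Pron he]]]]]
The trees differ in how a recursive rule is bracketed over the same span.

2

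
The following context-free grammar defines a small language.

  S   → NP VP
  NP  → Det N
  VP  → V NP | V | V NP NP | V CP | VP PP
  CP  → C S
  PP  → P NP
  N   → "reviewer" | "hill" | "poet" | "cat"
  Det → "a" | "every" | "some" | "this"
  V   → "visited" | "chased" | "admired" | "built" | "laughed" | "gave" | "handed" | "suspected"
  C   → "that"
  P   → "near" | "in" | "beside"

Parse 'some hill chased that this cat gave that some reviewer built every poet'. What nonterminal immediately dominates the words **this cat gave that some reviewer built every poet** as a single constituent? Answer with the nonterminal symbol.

S

[S [NP [Det some] [N hill]] [VP [V chased] [CP [C that] [S [NP [Det this] [N cat]] [VP [V gave] [CP [C that] [S [NP [Det some] [N reviewer]] [VP [V built] [NP [Det every] [N poet]]]]]]]]]]
The span 'this cat gave that some reviewer built every poet' is the S node built by S → NP VP.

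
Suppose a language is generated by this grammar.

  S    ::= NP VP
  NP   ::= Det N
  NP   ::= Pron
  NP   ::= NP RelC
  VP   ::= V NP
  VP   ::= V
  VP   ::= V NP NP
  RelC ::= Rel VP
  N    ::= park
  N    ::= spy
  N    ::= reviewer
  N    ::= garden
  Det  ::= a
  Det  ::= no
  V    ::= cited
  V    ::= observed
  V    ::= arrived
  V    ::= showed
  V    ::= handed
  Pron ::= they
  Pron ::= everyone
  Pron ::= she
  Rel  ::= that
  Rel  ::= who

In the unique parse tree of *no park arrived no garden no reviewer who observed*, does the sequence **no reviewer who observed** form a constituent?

Yes

[S [NP [Det no] [N park]] [VP [V arrived] [NP [Det no] [N garden]] [NP [NP [Det no] [N reviewer]] [RelC [Rel who] [VP [V observed]]]]]]
The words 'no reviewer who observed' are exhaustively dominated by a single NP node (built by NP → NP RelC), so they form a constituent.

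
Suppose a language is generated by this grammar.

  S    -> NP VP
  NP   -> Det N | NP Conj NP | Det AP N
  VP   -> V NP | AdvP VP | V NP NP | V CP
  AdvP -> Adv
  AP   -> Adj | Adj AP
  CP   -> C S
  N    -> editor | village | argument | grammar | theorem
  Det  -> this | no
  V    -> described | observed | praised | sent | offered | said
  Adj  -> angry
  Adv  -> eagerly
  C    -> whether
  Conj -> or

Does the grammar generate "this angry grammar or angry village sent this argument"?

A Conj word can never sit immediately before an Adj word in any string this grammar generates, so the substring 'or angry' rules out a derivation.

Ungrammatical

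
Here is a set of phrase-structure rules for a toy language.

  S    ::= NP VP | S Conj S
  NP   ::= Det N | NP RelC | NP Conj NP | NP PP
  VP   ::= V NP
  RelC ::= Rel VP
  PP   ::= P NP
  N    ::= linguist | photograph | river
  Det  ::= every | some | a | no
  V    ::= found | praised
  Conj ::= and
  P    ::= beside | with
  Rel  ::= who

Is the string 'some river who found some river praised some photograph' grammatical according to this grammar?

S
  NP
    NP
      Det: some
      N: river
    RelC
      Rel: who
      VP
        V: found
        NP
          Det: some
          N: river
  VP
    V: praised
    NP
      Det: some
      N: photograph
Each bracket corresponds to one application of a listed rule, so the string is derivable from S.

Grammatical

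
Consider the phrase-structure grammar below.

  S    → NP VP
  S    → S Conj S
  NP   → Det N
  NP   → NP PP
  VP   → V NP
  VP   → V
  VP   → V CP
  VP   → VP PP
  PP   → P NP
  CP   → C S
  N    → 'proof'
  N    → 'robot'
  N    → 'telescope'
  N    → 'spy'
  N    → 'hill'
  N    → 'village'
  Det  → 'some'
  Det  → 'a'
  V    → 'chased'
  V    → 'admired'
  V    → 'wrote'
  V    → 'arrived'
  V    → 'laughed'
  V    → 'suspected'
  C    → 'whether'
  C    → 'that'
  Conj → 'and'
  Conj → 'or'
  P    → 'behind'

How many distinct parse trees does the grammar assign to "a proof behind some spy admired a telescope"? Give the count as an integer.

1

[S [NP [NP [Det a] [N proof]] [PP [P behind] [NP [Det some] [N spy]]]] [VP [V admired] [NP [Det a] [N telescope]]]]
No rule offers an alternative attachment or grouping for any span, so this is the only derivation.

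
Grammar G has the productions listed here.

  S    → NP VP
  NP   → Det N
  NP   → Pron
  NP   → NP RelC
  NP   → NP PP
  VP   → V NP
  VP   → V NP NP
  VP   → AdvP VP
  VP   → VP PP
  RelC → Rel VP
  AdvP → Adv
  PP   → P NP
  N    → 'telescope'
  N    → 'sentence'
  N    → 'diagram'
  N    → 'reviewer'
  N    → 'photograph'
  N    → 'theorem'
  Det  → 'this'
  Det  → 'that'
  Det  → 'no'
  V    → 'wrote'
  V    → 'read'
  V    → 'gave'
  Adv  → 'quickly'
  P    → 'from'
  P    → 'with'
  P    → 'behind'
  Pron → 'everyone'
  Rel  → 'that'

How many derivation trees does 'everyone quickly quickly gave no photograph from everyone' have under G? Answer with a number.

Two of the 4 distinct bracketings:
[S [NP [Pron everyone]] [VP [AdvP [Adv quickly]] [VP [AdvP [Adv quickly]] [VP [V gave] [NP [NP [Det no] [N photograph]] [PP [P from] [NP [Pron everyone]]]]]]]]
[S [NP [Pron everyone]] [VP [AdvP [Adv quickly]] [VP [AdvP [Adv quickly]] [VP [VP [V gave] [NP [Det no] [N photograph]]] [PP [P from] [NP [Pron everyone]]]]]]]
The difference turns on whether NP → NP PP is used at the relevant span, versus an alternative expansion of NP.

4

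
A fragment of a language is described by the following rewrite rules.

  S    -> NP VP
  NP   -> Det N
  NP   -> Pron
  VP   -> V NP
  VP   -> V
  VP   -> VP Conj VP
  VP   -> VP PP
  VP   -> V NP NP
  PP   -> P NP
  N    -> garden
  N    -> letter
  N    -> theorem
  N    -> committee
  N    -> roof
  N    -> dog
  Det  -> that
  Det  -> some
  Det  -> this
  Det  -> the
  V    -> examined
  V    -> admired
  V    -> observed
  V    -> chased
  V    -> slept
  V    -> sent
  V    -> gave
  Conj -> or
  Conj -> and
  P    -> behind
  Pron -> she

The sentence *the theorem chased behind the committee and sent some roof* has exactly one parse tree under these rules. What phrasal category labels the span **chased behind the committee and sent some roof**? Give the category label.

[S [NP [Det the] [N theorem]] [VP [VP [VP [V chased]] [PP [P behind] [NP [Det the] [N committee]]]] [Conj and] [VP [V sent] [NP [Det some] [N roof]]]]]
The span 'chased behind the committee and sent some roof' is the VP node built by VP → VP Conj VP.

VP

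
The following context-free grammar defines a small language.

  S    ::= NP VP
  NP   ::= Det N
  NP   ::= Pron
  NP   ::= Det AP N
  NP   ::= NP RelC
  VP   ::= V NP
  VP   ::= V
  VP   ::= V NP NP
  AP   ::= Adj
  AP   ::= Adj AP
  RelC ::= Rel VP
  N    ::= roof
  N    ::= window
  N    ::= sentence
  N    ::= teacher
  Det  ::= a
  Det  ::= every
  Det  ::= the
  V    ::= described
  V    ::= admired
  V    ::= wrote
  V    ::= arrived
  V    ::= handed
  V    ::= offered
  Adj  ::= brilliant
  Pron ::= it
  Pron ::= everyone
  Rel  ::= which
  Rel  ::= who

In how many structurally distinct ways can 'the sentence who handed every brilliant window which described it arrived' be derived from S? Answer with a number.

Two of the 3 distinct bracketings:
[S [NP [NP [Det the] [N sentence]] [RelC [Rel who] [VP [V handed] [NP [NP [Det every] [AP [Adj brilliant]] [N window]] [RelC [Rel which] [VP [V described] [NP [Pron it]]]]]]]] [VP [V arrived]]]
[S [NP [NP [Det the] [N sentence]] [RelC [Rel who] [VP [V handed] [NP [NP [Det every] [AP [Adj brilliant]] [N window]] [RelC [Rel which] [VP [V described]]]] [NP [Pron it]]]]] [VP [V arrived]]]
The difference turns on whether VP → V NP is used at the relevant span, versus an alternative expansion of VP.

3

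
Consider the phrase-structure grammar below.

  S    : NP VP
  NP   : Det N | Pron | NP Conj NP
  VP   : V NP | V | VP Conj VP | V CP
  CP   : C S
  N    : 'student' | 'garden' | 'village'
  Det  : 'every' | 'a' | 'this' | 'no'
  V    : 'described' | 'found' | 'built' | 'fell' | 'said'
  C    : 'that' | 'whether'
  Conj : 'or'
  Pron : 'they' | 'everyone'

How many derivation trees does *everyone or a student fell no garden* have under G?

1

[S [NP [NP [Pron everyone]] [Conj or] [NP [Det a] [N student]]] [VP [V fell] [NP [Det no] [N garden]]]]
No rule offers an alternative attachment or grouping for any span, so this is the only derivation.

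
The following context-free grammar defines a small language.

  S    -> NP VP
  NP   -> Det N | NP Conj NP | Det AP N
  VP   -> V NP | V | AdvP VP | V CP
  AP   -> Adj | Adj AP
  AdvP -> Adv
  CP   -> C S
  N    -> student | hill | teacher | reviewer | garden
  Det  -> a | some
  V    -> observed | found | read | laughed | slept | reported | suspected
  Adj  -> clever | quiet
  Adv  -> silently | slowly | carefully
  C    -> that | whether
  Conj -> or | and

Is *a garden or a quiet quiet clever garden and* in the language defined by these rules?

Ungrammatical

For S → NP VP, every NP-prefix leaves a non-VP remainder: after 'a garden' the remainder is not a VP; after 'a garden or a quiet quiet clever garden' the remainder is not a VP.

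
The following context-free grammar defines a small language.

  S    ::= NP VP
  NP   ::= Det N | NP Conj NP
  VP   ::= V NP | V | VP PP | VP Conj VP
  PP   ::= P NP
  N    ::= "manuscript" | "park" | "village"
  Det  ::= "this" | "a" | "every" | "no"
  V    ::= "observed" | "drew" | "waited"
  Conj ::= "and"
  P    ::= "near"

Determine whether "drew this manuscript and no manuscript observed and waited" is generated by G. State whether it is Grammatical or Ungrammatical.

Ungrammatical

For S → NP VP, no prefix of the string parses as an NP.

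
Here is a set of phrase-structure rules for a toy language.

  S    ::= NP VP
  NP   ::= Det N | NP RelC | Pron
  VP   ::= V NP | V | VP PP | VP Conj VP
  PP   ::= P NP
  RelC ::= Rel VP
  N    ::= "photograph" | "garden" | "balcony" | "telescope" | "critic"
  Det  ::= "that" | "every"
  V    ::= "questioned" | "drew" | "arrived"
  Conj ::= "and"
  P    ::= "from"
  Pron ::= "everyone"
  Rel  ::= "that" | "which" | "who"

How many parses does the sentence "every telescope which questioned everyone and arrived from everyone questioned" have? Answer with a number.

2

The two bracketings:
[S [NP [NP [Det every] [N telescope]] [RelC [Rel which] [VP [VP [VP [V questioned] [NP [Pron everyone]]] [Conj and] [VP [V arrived]]] [PP [P from] [NP [Pron everyone]]]]]] [VP [V questioned]]]
[S [NP [NP [Det every] [N telescope]] [RelC [Rel which] [VP [VP [V questioned] [NP [Pron everyone]]] [Conj and] [VP [VP [V arrived]] [PP [P from] [NP [Pron everyone]]]]]]] [VP [V questioned]]]
The trees differ in how a recursive rule is bracketed over the same span.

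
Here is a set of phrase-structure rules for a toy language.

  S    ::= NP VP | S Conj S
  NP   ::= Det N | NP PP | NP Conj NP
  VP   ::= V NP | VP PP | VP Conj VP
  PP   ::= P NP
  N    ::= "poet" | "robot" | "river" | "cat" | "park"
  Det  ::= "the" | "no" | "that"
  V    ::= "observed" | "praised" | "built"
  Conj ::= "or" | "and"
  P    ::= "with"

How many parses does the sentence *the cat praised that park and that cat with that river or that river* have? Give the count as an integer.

Two of the 6 distinct bracketings:
[S [NP [Det the] [N cat]] [VP [V praised] [NP [NP [NP [Det that] [N park]] [Conj and] [NP [Det that] [N cat]]] [PP [P with] [NP [NP [Det that] [N river]] [Conj or] [NP [Det that] [N river]]]]]]]
[S [NP [Det the] [N cat]] [VP [V praised] [NP [NP [Det that] [N park]] [Conj and] [NP [NP [Det that] [N cat]] [PP [P with] [NP [NP [Det that] [N river]] [Conj or] [NP [Det that] [N river]]]]]]]]
The trees differ in how a recursive rule is bracketed over the same span.

6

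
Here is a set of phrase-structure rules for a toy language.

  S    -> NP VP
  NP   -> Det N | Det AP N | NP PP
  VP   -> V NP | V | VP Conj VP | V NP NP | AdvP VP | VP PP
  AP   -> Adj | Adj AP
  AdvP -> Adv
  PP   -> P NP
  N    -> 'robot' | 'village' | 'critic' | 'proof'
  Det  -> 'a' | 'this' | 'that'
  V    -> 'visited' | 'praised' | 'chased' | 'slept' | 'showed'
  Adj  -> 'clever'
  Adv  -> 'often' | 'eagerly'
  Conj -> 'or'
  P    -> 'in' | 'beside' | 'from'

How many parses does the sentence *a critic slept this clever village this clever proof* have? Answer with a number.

1

[S [NP [Det a] [N critic]] [VP [V slept] [NP [Det this] [AP [Adj clever]] [N village]] [NP [Det this] [AP [Adj clever]] [N proof]]]]
No rule offers an alternative attachment or grouping for any span, so this is the only derivation.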